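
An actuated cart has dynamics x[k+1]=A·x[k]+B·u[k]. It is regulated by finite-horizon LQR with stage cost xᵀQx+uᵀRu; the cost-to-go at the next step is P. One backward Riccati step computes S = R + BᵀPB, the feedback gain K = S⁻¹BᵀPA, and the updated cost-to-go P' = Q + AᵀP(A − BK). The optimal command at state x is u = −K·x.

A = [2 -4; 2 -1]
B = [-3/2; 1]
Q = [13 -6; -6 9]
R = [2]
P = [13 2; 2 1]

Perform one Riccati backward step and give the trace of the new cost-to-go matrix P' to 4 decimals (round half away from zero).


63.5714

BᵀP = [-17.5000 -2.0000]
S = R + BᵀPB = [2] + [24.2500] = [26.2500]
BᵀPA = [-39.0000 72.0000]
K = S⁻¹·BᵀPA = [-1.4857 2.7429]
A−BK = [-0.2286 0.1143; 3.4857 -3.7429]
AᵀP(A−BK) = [14.0571 -19.0286; -19.0286 27.5143]
P' = Q + AᵀP(A−BK) = [27.0571 -25.0286; -25.0286 36.5143]
tr(P') = 63.5714


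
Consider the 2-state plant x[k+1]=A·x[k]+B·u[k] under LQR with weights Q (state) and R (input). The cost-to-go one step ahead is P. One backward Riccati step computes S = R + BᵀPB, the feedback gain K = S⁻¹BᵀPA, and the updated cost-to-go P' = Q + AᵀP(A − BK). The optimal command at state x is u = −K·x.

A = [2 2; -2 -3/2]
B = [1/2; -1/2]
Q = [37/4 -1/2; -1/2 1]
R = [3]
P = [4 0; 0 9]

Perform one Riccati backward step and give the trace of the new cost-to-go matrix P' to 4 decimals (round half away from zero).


52.9700

BᵀP = [2.0000 -4.5000]
S = R + BᵀPB = [3] + [3.2500] = [6.2500]
BᵀPA = [13.0000 10.7500]
K = S⁻¹·BᵀPA = [2.0800 1.7200]
A−BK = [0.9600 1.1400; -0.9600 -0.6400]
AᵀP(A−BK) = [24.9600 20.6400; 20.6400 17.7600]
P' = Q + AᵀP(A−BK) = [34.2100 20.1400; 20.1400 18.7600]
tr(P') = 52.9700


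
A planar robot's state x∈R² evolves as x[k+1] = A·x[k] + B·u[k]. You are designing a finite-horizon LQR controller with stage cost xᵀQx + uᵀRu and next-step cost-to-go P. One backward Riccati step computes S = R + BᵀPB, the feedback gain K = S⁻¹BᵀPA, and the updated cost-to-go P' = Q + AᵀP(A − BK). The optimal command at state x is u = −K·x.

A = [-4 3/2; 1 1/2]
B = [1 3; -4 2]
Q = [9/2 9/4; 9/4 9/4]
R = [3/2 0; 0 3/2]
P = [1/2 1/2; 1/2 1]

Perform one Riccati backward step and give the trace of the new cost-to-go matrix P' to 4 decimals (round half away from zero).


8.5208

BᵀP = [-1.5000 -3.5000; 2.5000 3.5000]
S = R + BᵀPB = [3/2 0; 0 3/2] + [12.5000 -11.5000; -11.5000 14.5000] = [14.0000 -11.5000; -11.5000 16.0000]
BᵀPA = [2.5000 -4.0000; -6.5000 5.5000]
K = S⁻¹·BᵀPA = [-0.3787 -0.0082; -0.6785 0.3379]
A−BK = [-1.5858 0.4946; 0.8420 -0.2084]
AᵀP(A−BK) = [1.5368 -0.5334; -0.5334 0.2340]
P' = Q + AᵀP(A−BK) = [6.0368 1.7166; 1.7166 2.4840]
tr(P') = 8.5208


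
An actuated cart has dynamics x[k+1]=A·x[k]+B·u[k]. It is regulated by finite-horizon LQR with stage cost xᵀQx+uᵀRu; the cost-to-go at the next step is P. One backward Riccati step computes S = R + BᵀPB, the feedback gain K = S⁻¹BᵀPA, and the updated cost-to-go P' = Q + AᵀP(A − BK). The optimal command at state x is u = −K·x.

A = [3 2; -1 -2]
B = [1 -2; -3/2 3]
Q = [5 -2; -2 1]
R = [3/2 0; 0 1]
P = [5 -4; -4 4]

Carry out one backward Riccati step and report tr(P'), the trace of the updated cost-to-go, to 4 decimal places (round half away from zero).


BᵀP = [11.0000 -10.0000; -22.0000 20.0000]
S = R + BᵀPB = [3/2 0; 0 1] + [26.0000 -52.0000; -52.0000 104.0000] = [27.5000 -52.0000; -52.0000 105.0000]
BᵀPA = [43.0000 42.0000; -86.0000 -84.0000]
K = S⁻¹·BᵀPA = [0.2343 0.2289; -0.7030 -0.6866]
A−BK = [1.3597 0.3978; 1.4605 0.4033]
AᵀP(A−BK) = [2.4659 1.1063; 1.1063 0.7084]
P' = Q + AᵀP(A−BK) = [7.4659 -0.8937; -0.8937 1.7084]
tr(P') = 9.1744

9.1744


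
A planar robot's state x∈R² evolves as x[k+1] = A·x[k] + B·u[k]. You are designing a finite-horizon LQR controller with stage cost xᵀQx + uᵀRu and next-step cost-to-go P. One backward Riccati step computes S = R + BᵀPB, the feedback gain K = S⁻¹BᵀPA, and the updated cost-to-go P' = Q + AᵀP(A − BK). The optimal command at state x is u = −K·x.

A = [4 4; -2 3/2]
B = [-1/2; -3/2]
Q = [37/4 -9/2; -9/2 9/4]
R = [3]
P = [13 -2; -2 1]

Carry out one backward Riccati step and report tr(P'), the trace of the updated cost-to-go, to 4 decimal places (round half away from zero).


BᵀP = [-3.5000 -0.5000]
S = R + BᵀPB = [3] + [2.5000] = [5.5000]
BᵀPA = [-13.0000 -14.7500]
K = S⁻¹·BᵀPA = [-2.3636 -2.6818]
A−BK = [2.8182 2.6591; -5.5455 -2.5227]
AᵀP(A−BK) = [213.2727 174.1364; 174.1364 146.6932]
P' = Q + AᵀP(A−BK) = [222.5227 169.6364; 169.6364 148.9432]
tr(P') = 371.4659

371.4659


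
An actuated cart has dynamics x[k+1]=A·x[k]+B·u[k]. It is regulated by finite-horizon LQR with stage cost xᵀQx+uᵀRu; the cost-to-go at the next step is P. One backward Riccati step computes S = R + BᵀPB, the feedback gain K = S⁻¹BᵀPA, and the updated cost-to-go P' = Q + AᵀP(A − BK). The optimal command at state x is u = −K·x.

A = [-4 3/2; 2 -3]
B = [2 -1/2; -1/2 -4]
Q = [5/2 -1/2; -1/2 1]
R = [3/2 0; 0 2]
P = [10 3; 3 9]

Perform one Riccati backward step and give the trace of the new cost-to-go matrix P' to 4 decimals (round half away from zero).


BᵀP = [18.5000 1.5000; -17.0000 -37.5000]
S = R + BᵀPB = [3/2 0; 0 2] + [36.2500 -15.2500; -15.2500 158.5000] = [37.7500 -15.2500; -15.2500 160.5000]
BᵀPA = [-71.0000 23.2500; -7.0000 87.0000]
K = S⁻¹·BᵀPA = [-1.9742 0.8682; -0.2312 0.6245]
A−BK = [-0.1672 0.0759; 0.0881 -0.0677]
AᵀP(A−BK) = [6.2141 -2.9863; -2.9863 1.9788]
P' = Q + AᵀP(A−BK) = [8.7141 -3.4863; -3.4863 2.9788]
tr(P') = 11.6929

11.6929


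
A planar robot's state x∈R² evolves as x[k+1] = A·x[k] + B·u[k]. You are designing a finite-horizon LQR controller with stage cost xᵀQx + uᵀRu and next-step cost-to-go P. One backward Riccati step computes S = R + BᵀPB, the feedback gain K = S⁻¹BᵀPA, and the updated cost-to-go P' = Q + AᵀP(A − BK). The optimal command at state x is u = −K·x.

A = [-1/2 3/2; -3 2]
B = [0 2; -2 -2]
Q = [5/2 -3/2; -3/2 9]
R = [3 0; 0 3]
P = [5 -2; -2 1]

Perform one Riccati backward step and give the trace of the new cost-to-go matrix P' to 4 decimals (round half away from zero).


13.9936

BᵀP = [4.0000 -2.0000; 14.0000 -6.0000]
S = R + BᵀPB = [3 0; 0 3] + [4.0000 12.0000; 12.0000 40.0000] = [7.0000 12.0000; 12.0000 43.0000]
BᵀPA = [4.0000 2.0000; 11.0000 9.0000]
K = S⁻¹·BᵀPA = [0.2548 -0.1401; 0.1847 0.2484]
A−BK = [-0.8694 1.0032; -2.1210 2.2166]
AᵀP(A−BK) = [1.1990 -0.9220; -0.9220 1.2946]
P' = Q + AᵀP(A−BK) = [3.6990 -2.4220; -2.4220 10.2946]
tr(P') = 13.9936


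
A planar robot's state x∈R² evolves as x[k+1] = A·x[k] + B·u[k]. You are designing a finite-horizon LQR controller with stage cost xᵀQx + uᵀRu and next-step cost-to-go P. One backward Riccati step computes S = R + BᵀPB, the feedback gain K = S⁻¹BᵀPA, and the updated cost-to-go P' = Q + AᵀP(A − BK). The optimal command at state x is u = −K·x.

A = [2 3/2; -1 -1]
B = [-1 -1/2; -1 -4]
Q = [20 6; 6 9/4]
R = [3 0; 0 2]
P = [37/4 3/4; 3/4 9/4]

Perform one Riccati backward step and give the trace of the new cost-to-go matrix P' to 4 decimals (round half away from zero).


BᵀP = [-10.0000 -3.0000; -7.6250 -9.3750]
S = R + BᵀPB = [3 0; 0 2] + [13.0000 17.0000; 17.0000 41.3125] = [16.0000 17.0000; 17.0000 43.3125]
BᵀPA = [-17.0000 -12.0000; -5.8750 -2.0625]
K = S⁻¹·BᵀPA = [-1.5753 -1.1997; 0.4827 0.4233]
A−BK = [0.6660 0.5119; -0.6446 -0.5067]
AᵀP(A−BK) = [12.3049 9.4664; 9.4664 7.2888]
P' = Q + AᵀP(A−BK) = [32.3049 15.4664; 15.4664 9.5388]
tr(P') = 41.8438

41.8438


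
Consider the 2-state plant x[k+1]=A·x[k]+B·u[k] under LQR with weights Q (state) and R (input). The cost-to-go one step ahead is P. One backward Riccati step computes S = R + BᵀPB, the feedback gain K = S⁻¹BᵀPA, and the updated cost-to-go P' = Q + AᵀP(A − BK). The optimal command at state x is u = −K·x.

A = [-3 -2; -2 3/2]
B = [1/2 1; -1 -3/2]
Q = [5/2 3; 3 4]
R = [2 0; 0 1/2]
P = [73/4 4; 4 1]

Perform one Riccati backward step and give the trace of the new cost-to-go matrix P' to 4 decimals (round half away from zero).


32.2642

BᵀP = [5.1250 1.0000; 12.2500 2.5000]
S = R + BᵀPB = [2 0; 0 1/2] + [1.5625 3.6250; 3.6250 8.5000] = [3.5625 3.6250; 3.6250 9.0000]
BᵀPA = [-17.3750 -8.7500; -41.7500 -20.7500]
K = S⁻¹·BᵀPA = [-0.2659 -0.1866; -4.5318 -2.2304]
A−BK = [1.6647 0.3237; -9.0636 -2.0322]
AᵀP(A−BK) = [22.4277 8.1387; 8.1387 3.3365]
P' = Q + AᵀP(A−BK) = [24.9277 11.1387; 11.1387 7.3365]
tr(P') = 32.2642


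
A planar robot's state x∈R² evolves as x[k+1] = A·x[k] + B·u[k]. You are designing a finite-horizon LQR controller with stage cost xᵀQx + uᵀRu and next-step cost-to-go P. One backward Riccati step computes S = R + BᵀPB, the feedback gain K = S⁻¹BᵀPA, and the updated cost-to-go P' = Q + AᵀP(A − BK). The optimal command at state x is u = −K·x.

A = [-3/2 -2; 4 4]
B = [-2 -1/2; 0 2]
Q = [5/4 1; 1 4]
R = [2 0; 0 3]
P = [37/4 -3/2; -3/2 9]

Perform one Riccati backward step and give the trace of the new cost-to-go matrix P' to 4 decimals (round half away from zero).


28.1440

BᵀP = [-18.5000 3.0000; -7.6250 18.7500]
S = R + BᵀPB = [2 0; 0 3] + [37.0000 15.2500; 15.2500 41.3125] = [39.0000 15.2500; 15.2500 44.3125]
BᵀPA = [39.7500 49.0000; 86.4375 90.2500]
K = S⁻¹·BᵀPA = [0.2964 0.5316; 1.8486 1.8537]
A−BK = [0.0170 -0.0100; 0.3027 0.2925]
AᵀP(A−BK) = [11.2400 11.3882; 11.3882 11.6540]
P' = Q + AᵀP(A−BK) = [12.4900 12.3882; 12.3882 15.6540]
tr(P') = 28.1440


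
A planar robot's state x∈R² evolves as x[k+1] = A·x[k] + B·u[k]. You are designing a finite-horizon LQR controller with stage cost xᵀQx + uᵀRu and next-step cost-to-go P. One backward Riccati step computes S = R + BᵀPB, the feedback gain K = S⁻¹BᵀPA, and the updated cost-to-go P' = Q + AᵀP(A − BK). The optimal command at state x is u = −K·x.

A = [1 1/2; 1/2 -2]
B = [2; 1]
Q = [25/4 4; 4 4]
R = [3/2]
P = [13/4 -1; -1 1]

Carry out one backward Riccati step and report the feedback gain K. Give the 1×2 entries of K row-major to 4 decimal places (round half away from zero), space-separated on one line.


BᵀP = [5.5000 -1.0000]
S = R + BᵀPB = [3/2] + [10.0000] = [11.5000]
BᵀPA = [5.0000 4.7500]
K = S⁻¹·BᵀPA = [0.4348 0.4130]
A−BK = [0.1304 -0.3261; 0.0652 -2.4130]
AᵀP(A−BK) = [0.3261 0.3098; 0.3098 4.8505]
P' = Q + AᵀP(A−BK) = [6.5761 4.3098; 4.3098 8.8505]
tr(P') = 15.4266

0.4348 0.4130


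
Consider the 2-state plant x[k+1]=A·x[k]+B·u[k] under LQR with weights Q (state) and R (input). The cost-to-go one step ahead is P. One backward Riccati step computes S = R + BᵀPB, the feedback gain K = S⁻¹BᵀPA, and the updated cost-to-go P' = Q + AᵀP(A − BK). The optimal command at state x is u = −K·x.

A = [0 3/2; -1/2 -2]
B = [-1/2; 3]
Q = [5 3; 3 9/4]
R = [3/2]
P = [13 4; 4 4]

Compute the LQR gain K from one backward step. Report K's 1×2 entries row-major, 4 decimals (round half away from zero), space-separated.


-0.1739 -0.4087

BᵀP = [5.5000 10.0000]
S = R + BᵀPB = [3/2] + [27.2500] = [28.7500]
BᵀPA = [-5.0000 -11.7500]
K = S⁻¹·BᵀPA = [-0.1739 -0.4087]
A−BK = [-0.0870 1.2957; 0.0217 -0.7739]
AᵀP(A−BK) = [0.1304 -1.0435; -1.0435 16.4478]
P' = Q + AᵀP(A−BK) = [5.1304 1.9565; 1.9565 18.6978]
tr(P') = 23.8283


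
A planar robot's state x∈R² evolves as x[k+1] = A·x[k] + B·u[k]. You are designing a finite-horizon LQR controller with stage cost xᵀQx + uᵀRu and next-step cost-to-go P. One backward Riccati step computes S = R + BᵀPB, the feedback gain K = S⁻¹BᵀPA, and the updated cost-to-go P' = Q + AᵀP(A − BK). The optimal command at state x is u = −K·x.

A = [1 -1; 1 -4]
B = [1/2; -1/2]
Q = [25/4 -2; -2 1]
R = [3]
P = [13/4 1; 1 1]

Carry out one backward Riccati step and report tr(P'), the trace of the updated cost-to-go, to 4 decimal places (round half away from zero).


BᵀP = [1.1250 0.0000]
S = R + BᵀPB = [3] + [0.5625] = [3.5625]
BᵀPA = [1.1250 -1.1250]
K = S⁻¹·BᵀPA = [0.3158 -0.3158]
A−BK = [0.8421 -0.8421; 1.1579 -4.1579]
AᵀP(A−BK) = [5.8947 -11.8947; -11.8947 26.8947]
P' = Q + AᵀP(A−BK) = [12.1447 -13.8947; -13.8947 27.8947]
tr(P') = 40.0395

40.0395


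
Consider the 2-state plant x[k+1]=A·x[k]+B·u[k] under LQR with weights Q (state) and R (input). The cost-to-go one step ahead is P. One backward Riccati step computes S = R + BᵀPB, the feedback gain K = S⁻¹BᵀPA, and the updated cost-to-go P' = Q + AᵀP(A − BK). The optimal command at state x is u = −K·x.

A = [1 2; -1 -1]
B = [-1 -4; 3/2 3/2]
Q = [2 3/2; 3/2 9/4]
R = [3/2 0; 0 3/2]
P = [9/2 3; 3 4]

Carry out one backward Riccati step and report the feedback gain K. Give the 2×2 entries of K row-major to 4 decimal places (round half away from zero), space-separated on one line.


BᵀP = [0.0000 3.0000; -13.5000 -6.0000]
S = R + BᵀPB = [3/2 0; 0 3/2] + [4.5000 4.5000; 4.5000 45.0000] = [6.0000 4.5000; 4.5000 46.5000]
BᵀPA = [-3.0000 -3.0000; -7.5000 -21.0000]
K = S⁻¹·BᵀPA = [-0.4087 -0.1739; -0.1217 -0.4348]
A−BK = [0.1043 0.0870; -0.2043 -0.0870]
AᵀP(A−BK) = [0.3609 0.2174; 0.2174 0.3478]
P' = Q + AᵀP(A−BK) = [2.3609 1.7174; 1.7174 2.5978]
tr(P') = 4.9587

-0.4087 -0.1739 -0.1217 -0.4348


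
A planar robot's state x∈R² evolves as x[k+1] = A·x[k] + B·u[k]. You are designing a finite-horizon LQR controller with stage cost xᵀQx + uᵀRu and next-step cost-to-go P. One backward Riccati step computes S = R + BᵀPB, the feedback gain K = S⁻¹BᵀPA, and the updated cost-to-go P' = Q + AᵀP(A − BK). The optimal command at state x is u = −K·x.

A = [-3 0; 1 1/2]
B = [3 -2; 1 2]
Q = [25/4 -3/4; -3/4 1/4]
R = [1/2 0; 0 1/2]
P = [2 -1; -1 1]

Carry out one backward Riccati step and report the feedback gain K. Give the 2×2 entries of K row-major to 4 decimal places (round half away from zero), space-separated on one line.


-0.5015 0.0929 0.7307 0.1610

BᵀP = [5.0000 -2.0000; -6.0000 4.0000]
S = R + BᵀPB = [1/2 0; 0 1/2] + [13.0000 -14.0000; -14.0000 20.0000] = [13.5000 -14.0000; -14.0000 20.5000]
BᵀPA = [-17.0000 -1.0000; 22.0000 2.0000]
K = S⁻¹·BᵀPA = [-0.5015 0.0929; 0.7307 0.1610]
A−BK = [-0.0341 0.0433; 0.0402 0.0851]
AᵀP(A−BK) = [0.3994 0.0372; 0.0372 0.0209]
P' = Q + AᵀP(A−BK) = [6.6494 -0.7128; -0.7128 0.2709]
tr(P') = 6.9203


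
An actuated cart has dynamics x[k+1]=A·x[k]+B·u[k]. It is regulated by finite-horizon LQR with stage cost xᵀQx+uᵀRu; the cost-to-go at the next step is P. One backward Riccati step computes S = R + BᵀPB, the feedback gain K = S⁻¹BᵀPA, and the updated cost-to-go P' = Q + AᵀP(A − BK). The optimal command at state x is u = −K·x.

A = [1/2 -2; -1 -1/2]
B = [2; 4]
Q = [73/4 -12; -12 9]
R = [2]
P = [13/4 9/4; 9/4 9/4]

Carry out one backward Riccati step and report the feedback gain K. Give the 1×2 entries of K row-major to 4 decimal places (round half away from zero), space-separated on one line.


-0.0661 -0.4339

BᵀP = [15.5000 13.5000]
S = R + BᵀPB = [2] + [85.0000] = [87.0000]
BᵀPA = [-5.7500 -37.7500]
K = S⁻¹·BᵀPA = [-0.0661 -0.4339]
A−BK = [0.6322 -1.1322; -0.7356 1.2356]
AᵀP(A−BK) = [0.4325 -0.6825; -0.6825 1.6825]
P' = Q + AᵀP(A−BK) = [18.6825 -12.6825; -12.6825 10.6825]
tr(P') = 29.3649


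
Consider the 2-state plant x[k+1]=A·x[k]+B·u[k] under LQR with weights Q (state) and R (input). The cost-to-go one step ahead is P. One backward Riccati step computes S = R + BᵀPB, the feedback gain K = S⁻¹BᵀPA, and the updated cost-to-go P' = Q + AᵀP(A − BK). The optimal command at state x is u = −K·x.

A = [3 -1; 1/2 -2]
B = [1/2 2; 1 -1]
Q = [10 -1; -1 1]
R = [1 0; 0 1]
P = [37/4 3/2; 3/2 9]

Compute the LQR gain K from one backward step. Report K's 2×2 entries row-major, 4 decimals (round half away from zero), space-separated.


1.4878 -1.8536 1.0800 -0.0089

BᵀP = [6.1250 9.7500; 17.0000 -6.0000]
S = R + BᵀPB = [1 0; 0 1] + [12.8125 2.5000; 2.5000 40.0000] = [13.8125 2.5000; 2.5000 41.0000]
BᵀPA = [23.2500 -25.6250; 48.0000 -5.0000]
K = S⁻¹·BᵀPA = [1.4878 -1.8536; 1.0800 -0.0089]
A−BK = [0.0961 -0.0554; 0.0922 -0.1553]
AᵀP(A−BK) = [3.5685 -2.9756; -2.9756 3.7072]
P' = Q + AᵀP(A−BK) = [13.5685 -3.9756; -3.9756 4.7072]
tr(P') = 18.2756


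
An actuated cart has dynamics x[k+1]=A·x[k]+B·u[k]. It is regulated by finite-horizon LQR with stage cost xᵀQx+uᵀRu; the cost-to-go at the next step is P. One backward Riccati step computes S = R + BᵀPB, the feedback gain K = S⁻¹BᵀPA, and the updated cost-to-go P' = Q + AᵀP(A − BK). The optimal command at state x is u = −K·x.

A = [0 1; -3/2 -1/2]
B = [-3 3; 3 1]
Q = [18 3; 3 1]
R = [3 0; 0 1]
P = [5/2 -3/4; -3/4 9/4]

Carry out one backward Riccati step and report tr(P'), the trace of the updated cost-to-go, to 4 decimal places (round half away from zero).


19.6396

BᵀP = [-9.7500 9.0000; 6.7500 0.0000]
S = R + BᵀPB = [3 0; 0 1] + [56.2500 -20.2500; -20.2500 20.2500] = [59.2500 -20.2500; -20.2500 21.2500]
BᵀPA = [-13.5000 -14.2500; 0.0000 6.7500]
K = S⁻¹·BᵀPA = [-0.3379 -0.1957; -0.3220 0.1312]
A−BK = [-0.0477 0.0194; -0.1643 -0.0442]
AᵀP(A−BK) = [0.5009 0.1709; 0.1709 0.1387]
P' = Q + AᵀP(A−BK) = [18.5009 3.1709; 3.1709 1.1387]
tr(P') = 19.6396


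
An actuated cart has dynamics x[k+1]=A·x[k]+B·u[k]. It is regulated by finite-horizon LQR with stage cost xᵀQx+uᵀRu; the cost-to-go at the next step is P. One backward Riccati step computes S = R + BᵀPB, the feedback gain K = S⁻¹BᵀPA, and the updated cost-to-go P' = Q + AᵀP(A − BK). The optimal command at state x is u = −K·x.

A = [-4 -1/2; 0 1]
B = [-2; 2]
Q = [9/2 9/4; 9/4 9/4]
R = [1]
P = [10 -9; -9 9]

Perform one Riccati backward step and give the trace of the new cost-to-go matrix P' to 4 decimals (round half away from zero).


11.8876

BᵀP = [-38.0000 36.0000]
S = R + BᵀPB = [1] + [148.0000] = [149.0000]
BᵀPA = [152.0000 55.0000]
K = S⁻¹·BᵀPA = [1.0201 0.3691]
A−BK = [-1.9597 0.2383; -2.0403 0.2617]
AᵀP(A−BK) = [4.9396 -0.1074; -0.1074 0.1980]
P' = Q + AᵀP(A−BK) = [9.4396 2.1426; 2.1426 2.4480]
tr(P') = 11.8876


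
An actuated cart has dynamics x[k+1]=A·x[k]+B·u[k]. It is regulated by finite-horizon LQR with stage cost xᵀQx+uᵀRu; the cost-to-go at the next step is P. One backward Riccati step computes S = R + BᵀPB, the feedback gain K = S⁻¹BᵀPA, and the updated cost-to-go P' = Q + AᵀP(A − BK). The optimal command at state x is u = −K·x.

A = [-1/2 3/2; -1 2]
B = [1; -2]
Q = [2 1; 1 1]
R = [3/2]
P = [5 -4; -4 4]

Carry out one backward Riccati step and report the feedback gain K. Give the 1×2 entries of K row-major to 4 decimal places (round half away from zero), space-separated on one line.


BᵀP = [13.0000 -12.0000]
S = R + BᵀPB = [3/2] + [37.0000] = [38.5000]
BᵀPA = [5.5000 -4.5000]
K = S⁻¹·BᵀPA = [0.1429 -0.1169]
A−BK = [-0.6429 1.6169; -0.7143 1.7662]
AᵀP(A−BK) = [0.4643 -1.1071; -1.1071 2.7240]
P' = Q + AᵀP(A−BK) = [2.4643 -0.1071; -0.1071 3.7240]
tr(P') = 6.1883

0.1429 -0.1169


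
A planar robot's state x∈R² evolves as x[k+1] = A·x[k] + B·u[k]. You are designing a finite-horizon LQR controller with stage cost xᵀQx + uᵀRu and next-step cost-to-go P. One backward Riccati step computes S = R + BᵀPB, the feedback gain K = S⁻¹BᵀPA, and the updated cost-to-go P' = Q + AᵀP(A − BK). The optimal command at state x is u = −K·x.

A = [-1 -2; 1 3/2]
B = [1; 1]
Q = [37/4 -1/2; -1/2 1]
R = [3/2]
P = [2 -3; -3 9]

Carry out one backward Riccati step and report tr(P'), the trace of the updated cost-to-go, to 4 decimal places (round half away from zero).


BᵀP = [-1.0000 6.0000]
S = R + BᵀPB = [3/2] + [5.0000] = [6.5000]
BᵀPA = [7.0000 11.0000]
K = S⁻¹·BᵀPA = [1.0769 1.6923]
A−BK = [-2.0769 -3.6923; -0.0769 -0.1923]
AᵀP(A−BK) = [9.4615 16.1538; 16.1538 27.6346]
P' = Q + AᵀP(A−BK) = [18.7115 15.6538; 15.6538 28.6346]
tr(P') = 47.3462

47.3462


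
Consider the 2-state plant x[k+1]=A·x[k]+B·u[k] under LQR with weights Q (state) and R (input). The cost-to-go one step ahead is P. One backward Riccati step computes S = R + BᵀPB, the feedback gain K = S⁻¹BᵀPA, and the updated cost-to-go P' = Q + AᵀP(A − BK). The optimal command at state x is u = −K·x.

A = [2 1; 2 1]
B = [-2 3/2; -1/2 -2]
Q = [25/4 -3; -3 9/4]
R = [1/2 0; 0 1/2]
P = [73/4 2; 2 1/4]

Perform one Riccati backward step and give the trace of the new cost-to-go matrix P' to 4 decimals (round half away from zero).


9.2295

BᵀP = [-37.5000 -4.1250; 23.3750 2.5000]
S = R + BᵀPB = [1/2 0; 0 1/2] + [77.0625 -48.0000; -48.0000 30.0625] = [77.5625 -48.0000; -48.0000 30.5625]
BᵀPA = [-83.2500 -41.6250; 51.7500 25.8750]
K = S⁻¹·BᵀPA = [-0.9071 -0.4536; 0.2685 0.1343]
A−BK = [-0.2171 -0.1085; 2.0835 1.0418]
AᵀP(A−BK) = [0.5836 0.2918; 0.2918 0.1459]
P' = Q + AᵀP(A−BK) = [6.8336 -2.7082; -2.7082 2.3959]
tr(P') = 9.2295


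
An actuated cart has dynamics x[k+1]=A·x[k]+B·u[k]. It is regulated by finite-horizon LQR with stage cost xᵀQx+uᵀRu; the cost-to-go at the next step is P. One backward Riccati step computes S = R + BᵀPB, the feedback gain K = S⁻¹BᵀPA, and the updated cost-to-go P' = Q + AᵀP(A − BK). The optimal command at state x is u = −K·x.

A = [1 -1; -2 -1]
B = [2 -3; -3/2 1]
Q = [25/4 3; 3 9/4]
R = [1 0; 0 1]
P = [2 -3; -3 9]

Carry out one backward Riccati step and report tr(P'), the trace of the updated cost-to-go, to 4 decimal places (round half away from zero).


12.4764

BᵀP = [8.5000 -19.5000; -9.0000 18.0000]
S = R + BᵀPB = [1 0; 0 1] + [46.2500 -45.0000; -45.0000 45.0000] = [47.2500 -45.0000; -45.0000 46.0000]
BᵀPA = [47.5000 11.0000; -45.0000 -9.0000]
K = S⁻¹·BᵀPA = [1.0774 0.6801; 0.0758 0.4697]
A−BK = [-0.9276 -0.9512; -0.4596 -0.4495]
AᵀP(A−BK) = [2.2306 1.8300; 1.8300 1.7458]
P' = Q + AᵀP(A−BK) = [8.4806 4.8300; 4.8300 3.9958]
tr(P') = 12.4764


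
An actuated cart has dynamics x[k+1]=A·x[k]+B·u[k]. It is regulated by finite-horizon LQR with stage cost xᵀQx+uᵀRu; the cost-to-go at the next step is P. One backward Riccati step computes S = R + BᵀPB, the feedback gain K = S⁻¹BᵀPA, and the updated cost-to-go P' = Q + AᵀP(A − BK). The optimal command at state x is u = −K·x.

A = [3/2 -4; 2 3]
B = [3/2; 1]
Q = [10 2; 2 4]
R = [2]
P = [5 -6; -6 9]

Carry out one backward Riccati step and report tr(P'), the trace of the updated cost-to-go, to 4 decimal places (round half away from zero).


BᵀP = [1.5000 0.0000]
S = R + BᵀPB = [2] + [2.2500] = [4.2500]
BᵀPA = [2.2500 -6.0000]
K = S⁻¹·BᵀPA = [0.5294 -1.4118]
A−BK = [0.7059 -1.8824; 1.4706 4.4118]
AᵀP(A−BK) = [10.0588 48.1765; 48.1765 296.5294]
P' = Q + AᵀP(A−BK) = [20.0588 50.1765; 50.1765 300.5294]
tr(P') = 320.5882

320.5882


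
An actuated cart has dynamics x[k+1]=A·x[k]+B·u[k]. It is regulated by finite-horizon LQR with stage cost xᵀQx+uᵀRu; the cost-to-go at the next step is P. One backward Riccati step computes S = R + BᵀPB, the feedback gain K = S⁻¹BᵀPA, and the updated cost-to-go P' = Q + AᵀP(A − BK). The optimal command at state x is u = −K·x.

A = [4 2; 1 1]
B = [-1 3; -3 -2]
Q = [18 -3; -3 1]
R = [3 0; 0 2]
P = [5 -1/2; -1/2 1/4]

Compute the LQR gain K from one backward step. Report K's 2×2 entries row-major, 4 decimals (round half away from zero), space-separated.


BᵀP = [-3.5000 -0.2500; 16.0000 -2.0000]
S = R + BᵀPB = [3 0; 0 2] + [4.2500 -10.0000; -10.0000 52.0000] = [7.2500 -10.0000; -10.0000 54.0000]
BᵀPA = [-14.2500 -7.2500; 62.0000 30.0000]
K = S⁻¹·BᵀPA = [-0.5129 -0.3139; 1.0532 0.4974]
A−BK = [0.3276 0.1938; 1.5678 1.0532]
AᵀP(A−BK) = [3.6449 1.9365; 1.9365 1.0515]
P' = Q + AᵀP(A−BK) = [21.6449 -1.0635; -1.0635 2.0515]
tr(P') = 23.6964

-0.5129 -0.3139 1.0532 0.4974


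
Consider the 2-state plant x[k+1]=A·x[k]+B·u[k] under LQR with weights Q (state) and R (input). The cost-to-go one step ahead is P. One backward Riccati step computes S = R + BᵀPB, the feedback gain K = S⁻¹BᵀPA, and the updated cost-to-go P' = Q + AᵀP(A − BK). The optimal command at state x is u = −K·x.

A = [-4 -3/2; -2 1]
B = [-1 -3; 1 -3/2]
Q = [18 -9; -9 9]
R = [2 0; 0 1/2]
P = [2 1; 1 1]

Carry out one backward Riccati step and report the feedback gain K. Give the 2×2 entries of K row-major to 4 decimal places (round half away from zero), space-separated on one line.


BᵀP = [-1.0000 0.0000; -7.5000 -4.5000]
S = R + BᵀPB = [2 0; 0 1/2] + [1.0000 3.0000; 3.0000 29.2500] = [3.0000 3.0000; 3.0000 29.7500]
BᵀPA = [4.0000 1.5000; 39.0000 6.7500]
K = S⁻¹·BᵀPA = [0.0249 0.3037; 1.3084 0.1963]
A−BK = [-0.0498 -0.6075; -0.0623 0.9907]
AᵀP(A−BK) = [0.8723 0.1308; 0.1308 0.7196]
P' = Q + AᵀP(A−BK) = [18.8723 -8.8692; -8.8692 9.7196]
tr(P') = 28.5919

0.0249 0.3037 1.3084 0.1963


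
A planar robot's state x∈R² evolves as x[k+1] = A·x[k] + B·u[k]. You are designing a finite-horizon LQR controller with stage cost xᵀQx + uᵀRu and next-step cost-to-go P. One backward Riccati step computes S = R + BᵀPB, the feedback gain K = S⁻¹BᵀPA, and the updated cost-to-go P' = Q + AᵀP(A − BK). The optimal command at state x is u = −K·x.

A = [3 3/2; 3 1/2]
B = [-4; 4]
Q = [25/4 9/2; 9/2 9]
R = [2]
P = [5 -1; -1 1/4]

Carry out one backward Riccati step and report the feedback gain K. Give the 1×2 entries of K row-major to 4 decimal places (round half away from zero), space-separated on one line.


-0.4831 -0.2839

BᵀP = [-24.0000 5.0000]
S = R + BᵀPB = [2] + [116.0000] = [118.0000]
BᵀPA = [-57.0000 -33.5000]
K = S⁻¹·BᵀPA = [-0.4831 -0.2839]
A−BK = [1.0678 0.3644; 4.9322 1.6356]
AᵀP(A−BK) = [1.7161 0.6928; 0.6928 0.3019]
P' = Q + AᵀP(A−BK) = [7.9661 5.1928; 5.1928 9.3019]
tr(P') = 17.2680


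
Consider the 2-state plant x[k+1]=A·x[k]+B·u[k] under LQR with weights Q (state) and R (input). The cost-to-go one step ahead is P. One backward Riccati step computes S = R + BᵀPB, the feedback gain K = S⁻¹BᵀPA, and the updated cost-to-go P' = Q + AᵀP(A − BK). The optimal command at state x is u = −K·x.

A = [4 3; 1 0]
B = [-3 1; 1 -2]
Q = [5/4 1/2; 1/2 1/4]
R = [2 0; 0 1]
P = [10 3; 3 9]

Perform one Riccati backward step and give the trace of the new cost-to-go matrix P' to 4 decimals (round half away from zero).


BᵀP = [-27.0000 0.0000; 4.0000 -15.0000]
S = R + BᵀPB = [2 0; 0 1] + [81.0000 -27.0000; -27.0000 34.0000] = [83.0000 -27.0000; -27.0000 35.0000]
BᵀPA = [-108.0000 -81.0000; 1.0000 12.0000]
K = S⁻¹·BᵀPA = [-1.7247 -1.1540; -1.3019 -0.5473]
A−BK = [0.1278 0.0855; 0.1209 0.0593]
AᵀP(A−BK) = [8.0317 4.9205; 4.9205 3.0979]
P' = Q + AᵀP(A−BK) = [9.2817 5.4205; 5.4205 3.3479]
tr(P') = 12.6296

12.6296


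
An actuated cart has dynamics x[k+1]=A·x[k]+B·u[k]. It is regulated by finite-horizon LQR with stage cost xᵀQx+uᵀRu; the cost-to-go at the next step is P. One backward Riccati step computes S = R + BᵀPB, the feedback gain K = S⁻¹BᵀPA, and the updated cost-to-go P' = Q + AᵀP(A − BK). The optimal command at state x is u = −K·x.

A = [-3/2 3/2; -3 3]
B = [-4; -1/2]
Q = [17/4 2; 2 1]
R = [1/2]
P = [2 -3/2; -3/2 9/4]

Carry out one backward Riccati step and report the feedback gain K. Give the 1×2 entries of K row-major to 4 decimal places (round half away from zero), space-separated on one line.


BᵀP = [-7.2500 4.8750]
S = R + BᵀPB = [1/2] + [26.5625] = [27.0625]
BᵀPA = [-3.7500 3.7500]
K = S⁻¹·BᵀPA = [-0.1386 0.1386]
A−BK = [-2.0543 2.0543; -3.0693 3.0693]
AᵀP(A−BK) = [10.7304 -10.7304; -10.7304 10.7304]
P' = Q + AᵀP(A−BK) = [14.9804 -8.7304; -8.7304 11.7304]
tr(P') = 26.7107

-0.1386 0.1386


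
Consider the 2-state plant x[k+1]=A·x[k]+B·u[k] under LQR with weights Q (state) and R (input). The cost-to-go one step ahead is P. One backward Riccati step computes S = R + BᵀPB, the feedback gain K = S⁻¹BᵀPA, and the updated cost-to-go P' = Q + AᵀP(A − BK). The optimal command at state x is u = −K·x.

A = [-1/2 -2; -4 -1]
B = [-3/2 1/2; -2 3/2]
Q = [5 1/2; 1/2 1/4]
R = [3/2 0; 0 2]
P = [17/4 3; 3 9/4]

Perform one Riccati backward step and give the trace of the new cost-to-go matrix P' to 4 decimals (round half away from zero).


BᵀP = [-12.3750 -9.0000; 6.6250 4.8750]
S = R + BᵀPB = [3/2 0; 0 2] + [36.5625 -19.6875; -19.6875 10.6250] = [38.0625 -19.6875; -19.6875 12.6250]
BᵀPA = [42.1875 33.7500; -22.8125 -18.1250]
K = S⁻¹·BᵀPA = [0.8984 0.7452; -0.4060 -0.2736]
A−BK = [1.0506 -0.7454; -1.5943 0.9008]
AᵀP(A−BK) = [1.9005 1.0711; 1.0711 1.1411]
P' = Q + AᵀP(A−BK) = [6.9005 1.5711; 1.5711 1.3911]
tr(P') = 8.2915

8.2915


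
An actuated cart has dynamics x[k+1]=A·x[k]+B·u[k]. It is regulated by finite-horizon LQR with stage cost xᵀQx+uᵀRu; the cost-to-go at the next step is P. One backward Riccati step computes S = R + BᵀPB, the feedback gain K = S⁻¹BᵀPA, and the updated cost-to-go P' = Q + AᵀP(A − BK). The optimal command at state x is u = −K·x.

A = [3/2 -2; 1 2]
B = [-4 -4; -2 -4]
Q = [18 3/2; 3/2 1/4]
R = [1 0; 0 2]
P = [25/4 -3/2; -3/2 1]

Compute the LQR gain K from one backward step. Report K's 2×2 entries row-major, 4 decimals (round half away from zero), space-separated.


-0.2510 1.2675 -0.1204 -0.7037

BᵀP = [-22.0000 4.0000; -19.0000 2.0000]
S = R + BᵀPB = [1 0; 0 2] + [80.0000 72.0000; 72.0000 68.0000] = [81.0000 72.0000; 72.0000 70.0000]
BᵀPA = [-29.0000 52.0000; -26.5000 42.0000]
K = S⁻¹·BᵀPA = [-0.2510 1.2675; -0.1204 -0.7037]
A−BK = [0.0144 0.2551; 0.0165 1.7202]
AᵀP(A−BK) = [0.0928 -0.1409; -0.1409 4.6461]
P' = Q + AᵀP(A−BK) = [18.0928 1.3591; 1.3591 4.8961]
tr(P') = 22.9889


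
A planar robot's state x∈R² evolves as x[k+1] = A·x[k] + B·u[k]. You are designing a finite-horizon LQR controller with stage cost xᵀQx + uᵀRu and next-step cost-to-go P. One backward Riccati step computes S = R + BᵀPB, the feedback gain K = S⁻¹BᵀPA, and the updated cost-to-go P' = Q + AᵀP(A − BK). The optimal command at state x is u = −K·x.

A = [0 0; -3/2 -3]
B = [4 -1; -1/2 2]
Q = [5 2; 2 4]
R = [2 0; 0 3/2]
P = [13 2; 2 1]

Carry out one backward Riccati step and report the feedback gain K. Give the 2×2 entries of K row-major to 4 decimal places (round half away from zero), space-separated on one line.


BᵀP = [51.0000 7.5000; -9.0000 0.0000]
S = R + BᵀPB = [2 0; 0 3/2] + [200.2500 -36.0000; -36.0000 9.0000] = [202.2500 -36.0000; -36.0000 10.5000]
BᵀPA = [-11.2500 -22.5000; 0.0000 0.0000]
K = S⁻¹·BᵀPA = [-0.1427 -0.2855; -0.4894 -0.9787]
A−BK = [0.0816 0.1631; -0.5927 -1.1853]
AᵀP(A−BK) = [0.6443 1.2886; 1.2886 2.5773]
P' = Q + AᵀP(A−BK) = [5.6443 3.2886; 3.2886 6.5773]
tr(P') = 12.2216

-0.1427 -0.2855 -0.4894 -0.9787


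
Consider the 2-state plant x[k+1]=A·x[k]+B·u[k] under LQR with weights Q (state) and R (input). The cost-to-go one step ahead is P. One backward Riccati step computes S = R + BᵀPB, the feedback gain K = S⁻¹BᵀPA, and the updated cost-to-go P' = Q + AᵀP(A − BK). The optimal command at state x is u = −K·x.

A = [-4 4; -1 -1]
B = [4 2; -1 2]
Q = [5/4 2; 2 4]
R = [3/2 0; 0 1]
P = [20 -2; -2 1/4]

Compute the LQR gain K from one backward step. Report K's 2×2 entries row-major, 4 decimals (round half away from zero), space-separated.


BᵀP = [82.0000 -8.2500; 36.0000 -3.5000]
S = R + BᵀPB = [3/2 0; 0 1] + [336.2500 147.5000; 147.5000 65.0000] = [337.7500 147.5000; 147.5000 66.0000]
BᵀPA = [-319.7500 336.2500; -140.5000 147.5000]
K = S⁻¹·BᵀPA = [-0.7095 0.8150; -0.5432 0.4134]
A−BK = [-0.0757 -0.0869; -0.6231 -1.0117]
AᵀP(A−BK) = [1.0731 -1.0642; -1.0642 1.2226]
P' = Q + AᵀP(A−BK) = [2.3231 0.9358; 0.9358 5.2226]
tr(P') = 7.5457

-0.7095 0.8150 -0.5432 0.4134


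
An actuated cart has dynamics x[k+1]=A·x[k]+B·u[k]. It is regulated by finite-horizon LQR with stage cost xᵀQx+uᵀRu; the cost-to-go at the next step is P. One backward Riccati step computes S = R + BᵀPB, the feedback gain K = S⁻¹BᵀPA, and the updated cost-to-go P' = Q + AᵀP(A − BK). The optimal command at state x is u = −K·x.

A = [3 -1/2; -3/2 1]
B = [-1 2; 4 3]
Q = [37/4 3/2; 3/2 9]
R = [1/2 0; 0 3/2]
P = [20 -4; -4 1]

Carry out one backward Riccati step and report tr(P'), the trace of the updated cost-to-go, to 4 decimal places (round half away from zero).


BᵀP = [-36.0000 8.0000; 28.0000 -5.0000]
S = R + BᵀPB = [1/2 0; 0 3/2] + [68.0000 -48.0000; -48.0000 41.0000] = [68.5000 -48.0000; -48.0000 42.5000]
BᵀPA = [-120.0000 26.0000; 91.5000 -19.0000]
K = S⁻¹·BᵀPA = [-1.1659 0.3178; 0.8361 -0.0881]
A−BK = [0.1618 -0.0060; 0.6552 -0.0070]
AᵀP(A−BK) = [1.8332 -0.2995; -0.2995 0.0626]
P' = Q + AᵀP(A−BK) = [11.0832 1.2005; 1.2005 9.0626]
tr(P') = 20.1457

20.1457


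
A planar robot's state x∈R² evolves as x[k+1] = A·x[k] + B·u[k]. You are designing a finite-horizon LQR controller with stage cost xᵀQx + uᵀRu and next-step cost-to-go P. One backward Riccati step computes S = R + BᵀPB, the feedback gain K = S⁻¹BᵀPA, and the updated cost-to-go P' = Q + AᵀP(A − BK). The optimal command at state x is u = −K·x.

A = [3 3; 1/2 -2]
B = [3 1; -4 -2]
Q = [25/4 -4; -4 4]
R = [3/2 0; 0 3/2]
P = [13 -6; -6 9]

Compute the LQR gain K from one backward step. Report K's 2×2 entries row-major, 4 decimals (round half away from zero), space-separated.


BᵀP = [63.0000 -54.0000; 25.0000 -24.0000]
S = R + BᵀPB = [3/2 0; 0 3/2] + [405.0000 171.0000; 171.0000 73.0000] = [406.5000 171.0000; 171.0000 74.5000]
BᵀPA = [162.0000 297.0000; 63.0000 123.0000]
K = S⁻¹·BᵀPA = [1.2423 1.0482; -2.0058 -0.7549]
A−BK = [1.2789 0.6104; 1.4576 0.6830]
AᵀP(A−BK) = [26.3643 12.7527; 12.7527 6.5413]
P' = Q + AᵀP(A−BK) = [32.6143 8.7527; 8.7527 10.5413]
tr(P') = 43.1556

1.2423 1.0482 -2.0058 -0.7549


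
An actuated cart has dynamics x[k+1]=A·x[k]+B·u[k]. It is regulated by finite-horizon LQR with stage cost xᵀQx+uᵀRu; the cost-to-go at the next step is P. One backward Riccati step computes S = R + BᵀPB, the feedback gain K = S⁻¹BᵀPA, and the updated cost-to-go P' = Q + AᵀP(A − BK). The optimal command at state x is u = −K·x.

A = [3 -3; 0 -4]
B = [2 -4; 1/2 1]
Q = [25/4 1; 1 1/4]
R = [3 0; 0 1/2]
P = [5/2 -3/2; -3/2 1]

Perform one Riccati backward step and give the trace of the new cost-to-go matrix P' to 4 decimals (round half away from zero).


BᵀP = [4.2500 -2.5000; -11.5000 7.0000]
S = R + BᵀPB = [3 0; 0 1/2] + [7.2500 -19.5000; -19.5000 53.0000] = [10.2500 -19.5000; -19.5000 53.5000]
BᵀPA = [12.7500 -2.7500; -34.5000 6.5000]
K = S⁻¹·BᵀPA = [0.0558 -0.1212; -0.6245 0.0773]
A−BK = [0.3903 -2.4483; 0.5967 -4.0167]
AᵀP(A−BK) = [0.2426 -0.2872; -0.2872 1.6641]
P' = Q + AᵀP(A−BK) = [6.4926 0.7128; 0.7128 1.9141]
tr(P') = 8.4067

8.4067


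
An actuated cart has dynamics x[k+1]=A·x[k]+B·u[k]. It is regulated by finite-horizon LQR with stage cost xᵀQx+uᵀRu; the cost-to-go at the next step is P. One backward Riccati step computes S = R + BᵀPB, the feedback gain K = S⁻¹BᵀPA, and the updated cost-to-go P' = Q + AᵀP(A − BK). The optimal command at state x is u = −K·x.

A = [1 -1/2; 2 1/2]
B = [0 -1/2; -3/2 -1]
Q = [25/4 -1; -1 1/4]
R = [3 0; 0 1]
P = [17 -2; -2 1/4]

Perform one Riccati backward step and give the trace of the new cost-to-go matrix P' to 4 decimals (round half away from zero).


10.7008

BᵀP = [3.0000 -0.3750; -6.5000 0.7500]
S = R + BᵀPB = [3 0; 0 1] + [0.5625 -1.1250; -1.1250 2.5000] = [3.5625 -1.1250; -1.1250 3.5000]
BᵀPA = [2.2500 -1.6875; -5.0000 3.6250]
K = S⁻¹·BᵀPA = [0.2008 -0.1632; -1.3640 0.9833]
A−BK = [0.3180 -0.0084; 0.9372 1.2385]
AᵀP(A−BK) = [2.7280 -1.9665; -1.9665 1.4728]
P' = Q + AᵀP(A−BK) = [8.9780 -2.9665; -2.9665 1.7228]
tr(P') = 10.7008


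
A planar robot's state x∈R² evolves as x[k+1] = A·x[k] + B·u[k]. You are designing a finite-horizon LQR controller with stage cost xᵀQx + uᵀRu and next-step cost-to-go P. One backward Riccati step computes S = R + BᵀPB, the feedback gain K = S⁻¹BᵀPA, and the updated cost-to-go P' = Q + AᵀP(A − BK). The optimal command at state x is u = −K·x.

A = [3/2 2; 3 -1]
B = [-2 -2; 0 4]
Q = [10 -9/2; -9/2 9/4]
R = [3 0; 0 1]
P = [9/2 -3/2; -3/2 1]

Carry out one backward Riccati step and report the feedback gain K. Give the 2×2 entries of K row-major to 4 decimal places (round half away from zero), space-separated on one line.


-0.6504 -0.3805 0.3053 -0.4336

BᵀP = [-9.0000 3.0000; -15.0000 7.0000]
S = R + BᵀPB = [3 0; 0 1] + [18.0000 30.0000; 30.0000 58.0000] = [21.0000 30.0000; 30.0000 59.0000]
BᵀPA = [-4.5000 -21.0000; -1.5000 -37.0000]
K = S⁻¹·BᵀPA = [-0.6504 -0.3805; 0.3053 -0.4336]
A−BK = [0.8097 0.3717; 1.7788 0.7345]
AᵀP(A−BK) = [3.1560 1.3872; 1.3872 0.9646]
P' = Q + AᵀP(A−BK) = [13.1560 -3.1128; -3.1128 3.2146]
tr(P') = 16.3706


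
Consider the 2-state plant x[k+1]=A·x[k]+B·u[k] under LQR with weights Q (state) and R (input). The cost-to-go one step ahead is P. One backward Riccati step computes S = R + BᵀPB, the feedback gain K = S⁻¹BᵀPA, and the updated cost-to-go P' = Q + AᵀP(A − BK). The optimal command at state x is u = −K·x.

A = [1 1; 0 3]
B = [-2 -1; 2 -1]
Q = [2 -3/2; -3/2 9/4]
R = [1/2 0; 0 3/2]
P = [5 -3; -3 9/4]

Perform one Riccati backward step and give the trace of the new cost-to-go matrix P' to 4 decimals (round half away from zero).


BᵀP = [-16.0000 10.5000; -2.0000 0.7500]
S = R + BᵀPB = [1/2 0; 0 3/2] + [53.0000 5.5000; 5.5000 1.2500] = [53.5000 5.5000; 5.5000 2.7500]
BᵀPA = [-16.0000 15.5000; -2.0000 0.2500]
K = S⁻¹·BᵀPA = [-0.2824 0.3529; -0.1626 -0.6150]
A−BK = [0.2727 1.0909; 0.4021 1.6791]
AᵀP(A−BK) = [0.1572 0.4171; 0.4171 1.9332]
P' = Q + AᵀP(A−BK) = [2.1572 -1.0829; -1.0829 4.1832]
tr(P') = 6.3404

6.3404


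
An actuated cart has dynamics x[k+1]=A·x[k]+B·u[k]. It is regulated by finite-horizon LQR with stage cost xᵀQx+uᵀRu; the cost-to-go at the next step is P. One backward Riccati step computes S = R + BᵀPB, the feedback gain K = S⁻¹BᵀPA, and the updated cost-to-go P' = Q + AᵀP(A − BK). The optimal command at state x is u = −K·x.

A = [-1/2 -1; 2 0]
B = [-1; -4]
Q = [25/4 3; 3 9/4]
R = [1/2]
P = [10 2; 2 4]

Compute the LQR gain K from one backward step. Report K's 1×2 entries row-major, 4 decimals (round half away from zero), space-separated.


-0.2983 0.1989

BᵀP = [-18.0000 -18.0000]
S = R + BᵀPB = [1/2] + [90.0000] = [90.5000]
BᵀPA = [-27.0000 18.0000]
K = S⁻¹·BᵀPA = [-0.2983 0.1989]
A−BK = [-0.7983 -0.8011; 0.8066 0.7956]
AᵀP(A−BK) = [6.4448 6.3702; 6.3702 6.4199]
P' = Q + AᵀP(A−BK) = [12.6948 9.3702; 9.3702 8.6699]
tr(P') = 21.3646


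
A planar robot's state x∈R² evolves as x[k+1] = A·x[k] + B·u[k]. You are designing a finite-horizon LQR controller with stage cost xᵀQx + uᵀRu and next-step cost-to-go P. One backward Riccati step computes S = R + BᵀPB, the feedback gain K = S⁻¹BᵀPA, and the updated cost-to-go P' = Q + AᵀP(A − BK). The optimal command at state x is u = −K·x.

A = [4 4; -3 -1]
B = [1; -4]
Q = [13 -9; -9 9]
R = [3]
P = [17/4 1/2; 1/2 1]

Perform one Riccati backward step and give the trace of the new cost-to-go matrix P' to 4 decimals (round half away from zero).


124.1299

BᵀP = [2.2500 -3.5000]
S = R + BᵀPB = [3] + [16.2500] = [19.2500]
BᵀPA = [19.5000 12.5000]
K = S⁻¹·BᵀPA = [1.0130 0.6494]
A−BK = [2.9870 3.3506; 1.0519 1.5974]
AᵀP(A−BK) = [45.2468 50.3377; 50.3377 56.8831]
P' = Q + AᵀP(A−BK) = [58.2468 41.3377; 41.3377 65.8831]
tr(P') = 124.1299


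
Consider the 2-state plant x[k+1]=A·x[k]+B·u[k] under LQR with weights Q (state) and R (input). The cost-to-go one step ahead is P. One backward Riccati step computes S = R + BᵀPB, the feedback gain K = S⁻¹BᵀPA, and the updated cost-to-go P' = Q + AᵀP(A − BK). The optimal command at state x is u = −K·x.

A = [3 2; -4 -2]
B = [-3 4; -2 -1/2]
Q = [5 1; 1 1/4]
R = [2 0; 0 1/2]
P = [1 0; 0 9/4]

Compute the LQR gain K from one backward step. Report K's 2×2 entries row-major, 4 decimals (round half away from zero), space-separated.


BᵀP = [-3.0000 -4.5000; 4.0000 -1.1250]
S = R + BᵀPB = [2 0; 0 1/2] + [18.0000 -9.7500; -9.7500 16.5625] = [20.0000 -9.7500; -9.7500 17.0625]
BᵀPA = [9.0000 3.0000; 16.5000 10.2500]
K = S⁻¹·BᵀPA = [1.2772 0.6139; 1.6969 0.9515]
A−BK = [0.0442 0.0355; -0.5971 -0.2965]
AᵀP(A−BK) = [5.5065 2.7753; 2.7753 1.4054]
P' = Q + AᵀP(A−BK) = [10.5065 3.7753; 3.7753 1.6554]
tr(P') = 12.1619

1.2772 0.6139 1.6969 0.9515
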